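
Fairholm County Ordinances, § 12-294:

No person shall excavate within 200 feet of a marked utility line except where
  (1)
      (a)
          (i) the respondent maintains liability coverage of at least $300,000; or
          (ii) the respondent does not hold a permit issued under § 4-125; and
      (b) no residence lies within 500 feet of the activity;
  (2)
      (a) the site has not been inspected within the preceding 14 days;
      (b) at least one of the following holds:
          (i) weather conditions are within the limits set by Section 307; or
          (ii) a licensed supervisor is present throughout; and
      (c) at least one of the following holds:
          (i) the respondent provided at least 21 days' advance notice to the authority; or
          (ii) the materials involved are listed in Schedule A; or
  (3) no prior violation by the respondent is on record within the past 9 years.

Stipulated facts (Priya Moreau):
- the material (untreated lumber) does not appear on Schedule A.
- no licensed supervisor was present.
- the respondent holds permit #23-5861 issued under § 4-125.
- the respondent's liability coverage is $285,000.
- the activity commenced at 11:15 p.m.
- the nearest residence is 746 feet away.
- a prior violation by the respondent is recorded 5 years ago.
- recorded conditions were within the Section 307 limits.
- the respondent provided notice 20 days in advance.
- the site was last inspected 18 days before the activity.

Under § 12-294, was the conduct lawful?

No — unlawful.

(i) coverage ≥ $300,000 — fails.
(ii) not (holds permit) — not met.
So (a) is not satisfied (F OR F).
(b) no residence in 500 ft — met.
So (1) is not satisfied (F AND T).
(a) not (site inspected) — holds.
(i) weather ok — met.
(ii) supervisor present — fails.
So (b) is satisfied (T OR F).
(i) ≥21 days' notice — not satisfied.
(ii) Schedule A material — fails.
(c) = F OR F = false.
(2): T AND T AND F → false.
(3) no prior violation — fails.
So Overall is not satisfied (F OR F OR F).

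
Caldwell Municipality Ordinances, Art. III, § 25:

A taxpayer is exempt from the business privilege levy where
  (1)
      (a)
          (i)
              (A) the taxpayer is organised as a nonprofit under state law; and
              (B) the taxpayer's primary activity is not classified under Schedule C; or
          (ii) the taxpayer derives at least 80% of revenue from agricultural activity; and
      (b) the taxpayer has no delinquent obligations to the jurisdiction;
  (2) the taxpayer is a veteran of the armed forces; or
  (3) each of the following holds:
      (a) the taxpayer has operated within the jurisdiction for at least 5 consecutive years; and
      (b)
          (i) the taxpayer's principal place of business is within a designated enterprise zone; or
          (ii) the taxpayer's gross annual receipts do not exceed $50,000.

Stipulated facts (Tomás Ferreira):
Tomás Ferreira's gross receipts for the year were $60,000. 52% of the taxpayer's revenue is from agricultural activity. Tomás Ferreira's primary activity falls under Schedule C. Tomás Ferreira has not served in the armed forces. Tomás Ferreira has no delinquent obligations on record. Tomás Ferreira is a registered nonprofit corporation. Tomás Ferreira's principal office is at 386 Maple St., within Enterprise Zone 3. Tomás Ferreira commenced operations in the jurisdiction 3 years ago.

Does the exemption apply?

No — not exempt.

(A) nonprofit — satisfied.
(B) not (Schedule C activity) — fails.
(i): T AND F → false.
(ii) ≥80% agricultural — not met.
So (a) is not satisfied (F OR F).
(b) no delinquency — met.
(1): F AND T → false.
(2) veteran — fails.
(a) ≥ 5 yrs in jurisdiction — not met.
(i) in enterprise zone — holds.
(ii) receipts ≤ $50,000 — not met.
So (b) is satisfied (T OR F).
So (3) is not satisfied (F AND T).
Overall = F OR F OR F = false.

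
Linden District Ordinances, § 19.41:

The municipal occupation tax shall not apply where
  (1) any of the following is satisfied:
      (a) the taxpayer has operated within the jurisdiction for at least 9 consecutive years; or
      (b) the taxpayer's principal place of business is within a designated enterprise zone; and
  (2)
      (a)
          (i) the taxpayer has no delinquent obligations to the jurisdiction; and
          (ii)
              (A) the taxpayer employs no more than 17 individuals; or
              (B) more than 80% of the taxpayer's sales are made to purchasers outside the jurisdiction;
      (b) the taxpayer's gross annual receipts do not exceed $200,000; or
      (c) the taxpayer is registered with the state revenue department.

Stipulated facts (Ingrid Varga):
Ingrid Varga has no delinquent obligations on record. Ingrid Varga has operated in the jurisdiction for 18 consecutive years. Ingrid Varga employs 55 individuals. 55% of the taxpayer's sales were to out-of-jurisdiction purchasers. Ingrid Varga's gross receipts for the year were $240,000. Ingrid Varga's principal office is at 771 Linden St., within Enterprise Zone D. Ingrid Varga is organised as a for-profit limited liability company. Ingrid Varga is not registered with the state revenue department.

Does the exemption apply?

No — not exempt.

(a) ≥ 9 yrs in jurisdiction — satisfied.
(b) in enterprise zone — met.
So (1) is satisfied (T OR T).
(i) no delinquency — met.
(A) ≤ 17 employees — fails.
(B) >80% out-of-jur. sales — not met.
(ii) = F OR F = false.
So (a) is not satisfied (T AND F).
(b) receipts ≤ $200,000 — not satisfied.
(c) state-registered — not satisfied.
(2): F OR F OR F → false.
So Overall is not satisfied (T AND F).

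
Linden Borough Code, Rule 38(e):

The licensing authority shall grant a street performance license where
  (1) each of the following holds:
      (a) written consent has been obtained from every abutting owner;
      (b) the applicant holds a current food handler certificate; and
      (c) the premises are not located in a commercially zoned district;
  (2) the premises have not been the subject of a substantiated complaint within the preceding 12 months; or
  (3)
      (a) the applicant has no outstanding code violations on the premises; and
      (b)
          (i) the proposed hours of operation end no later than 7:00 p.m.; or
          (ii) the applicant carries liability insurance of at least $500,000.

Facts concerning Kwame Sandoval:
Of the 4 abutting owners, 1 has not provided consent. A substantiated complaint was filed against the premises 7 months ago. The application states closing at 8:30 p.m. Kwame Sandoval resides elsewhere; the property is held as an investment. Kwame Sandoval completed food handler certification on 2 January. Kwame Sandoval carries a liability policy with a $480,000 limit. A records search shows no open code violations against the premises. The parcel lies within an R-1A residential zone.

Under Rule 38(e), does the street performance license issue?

No — denied.

(a) all abutters consent — fails.
(b) food handler cert. — met.
(c) not (commercially zoned) — met.
So (1) is not satisfied (F AND T AND T).
(2) no complaint in 12 mo. — not met.
(a) no code violations — satisfied.
(i) closes by 7 p.m. — not met.
(ii) insurance ≥ $500,000 — not met.
(b) = F OR F = false.
(3): T AND F → false.
So Overall is not satisfied (F OR F OR F).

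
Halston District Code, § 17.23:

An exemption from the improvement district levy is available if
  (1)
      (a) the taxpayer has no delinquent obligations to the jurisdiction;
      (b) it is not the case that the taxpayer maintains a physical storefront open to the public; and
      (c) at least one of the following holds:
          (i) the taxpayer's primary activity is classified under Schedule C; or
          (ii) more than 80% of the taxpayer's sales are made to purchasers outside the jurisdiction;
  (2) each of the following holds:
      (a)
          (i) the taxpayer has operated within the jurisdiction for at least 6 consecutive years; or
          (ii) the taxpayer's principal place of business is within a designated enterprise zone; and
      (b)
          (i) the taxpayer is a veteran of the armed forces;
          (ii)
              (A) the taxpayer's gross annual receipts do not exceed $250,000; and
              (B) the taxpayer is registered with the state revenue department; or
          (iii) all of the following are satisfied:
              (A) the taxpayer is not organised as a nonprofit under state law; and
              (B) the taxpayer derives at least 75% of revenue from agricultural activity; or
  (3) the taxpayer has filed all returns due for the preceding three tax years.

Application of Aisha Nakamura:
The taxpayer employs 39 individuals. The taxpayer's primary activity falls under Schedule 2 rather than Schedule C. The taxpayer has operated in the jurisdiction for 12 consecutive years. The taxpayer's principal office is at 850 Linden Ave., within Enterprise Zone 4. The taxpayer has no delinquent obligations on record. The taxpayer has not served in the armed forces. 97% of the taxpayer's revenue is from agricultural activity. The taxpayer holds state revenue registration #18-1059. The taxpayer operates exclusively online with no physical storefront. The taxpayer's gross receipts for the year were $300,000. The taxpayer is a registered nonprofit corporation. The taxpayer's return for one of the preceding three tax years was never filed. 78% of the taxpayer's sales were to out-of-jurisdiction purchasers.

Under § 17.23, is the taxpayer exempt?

No — not exempt.

(a) no delinquency — met.
(b) not (has storefront) — satisfied.
(i) Schedule C activity — not met.
(ii) >80% out-of-jur. sales — not met.
(c) = F OR F = false.
(1) = T AND T AND F = false.
(i) ≥ 6 yrs in jurisdiction — met.
(ii) in enterprise zone — met.
(a): T OR T → true.
(i) veteran — fails.
(A) receipts ≤ $250,000 — fails.
(B) state-registered — satisfied.
So (ii) is not satisfied (F AND T).
(A) not (nonprofit) — not satisfied.
(B) ≥75% agricultural — satisfied.
So (iii) is not satisfied (F AND T).
(b) = F OR F OR F = false.
So (2) is not satisfied (T AND F).
(3) returns current — not satisfied.
Overall: F OR F OR F → false.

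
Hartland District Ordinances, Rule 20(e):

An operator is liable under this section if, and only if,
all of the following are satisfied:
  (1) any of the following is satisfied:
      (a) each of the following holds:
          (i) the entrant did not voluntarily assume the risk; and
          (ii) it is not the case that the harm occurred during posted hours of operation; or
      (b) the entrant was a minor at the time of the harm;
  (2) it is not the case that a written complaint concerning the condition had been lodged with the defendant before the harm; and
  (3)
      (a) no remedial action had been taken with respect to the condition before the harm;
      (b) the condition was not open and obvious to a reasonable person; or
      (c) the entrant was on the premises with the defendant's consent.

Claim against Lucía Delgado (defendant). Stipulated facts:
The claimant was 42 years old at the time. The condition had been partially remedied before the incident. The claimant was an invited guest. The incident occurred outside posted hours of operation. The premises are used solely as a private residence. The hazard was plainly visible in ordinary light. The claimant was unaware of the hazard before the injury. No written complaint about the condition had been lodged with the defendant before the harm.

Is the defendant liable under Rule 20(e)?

Yes — liable.

(i) no assumed risk — satisfied.
(ii) not (during posted hours) — holds.
So (a) is satisfied (T AND T).
(b) entrant a minor — not met.
(1): T OR F → true.
(2) not (complaint lodged) — satisfied.
(a) no remedial action — not satisfied.
(b) not open/obvious — not satisfied.
(c) consent to enter — satisfied.
So (3) is satisfied (F OR F OR T).
So Overall is satisfied (T AND T AND T).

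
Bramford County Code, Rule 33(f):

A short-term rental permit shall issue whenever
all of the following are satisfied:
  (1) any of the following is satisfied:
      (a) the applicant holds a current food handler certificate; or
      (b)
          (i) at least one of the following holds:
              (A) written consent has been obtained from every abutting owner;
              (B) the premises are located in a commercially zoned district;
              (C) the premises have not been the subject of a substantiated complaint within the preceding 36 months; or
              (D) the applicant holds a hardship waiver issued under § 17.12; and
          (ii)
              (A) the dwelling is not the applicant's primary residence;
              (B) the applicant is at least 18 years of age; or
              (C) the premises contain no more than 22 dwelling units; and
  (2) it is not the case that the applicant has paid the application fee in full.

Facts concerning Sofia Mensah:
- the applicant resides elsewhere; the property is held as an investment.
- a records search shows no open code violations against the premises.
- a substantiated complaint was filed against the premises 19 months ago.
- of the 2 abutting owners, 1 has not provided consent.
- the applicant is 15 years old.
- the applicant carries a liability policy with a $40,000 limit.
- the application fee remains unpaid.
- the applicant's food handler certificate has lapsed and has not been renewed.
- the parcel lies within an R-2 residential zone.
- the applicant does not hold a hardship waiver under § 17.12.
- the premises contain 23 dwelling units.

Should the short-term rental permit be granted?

No — denied.

(a) food handler cert. — not satisfied.
(A) all abutters consent — not met.
(B) commercially zoned — fails.
(C) no complaint in 36 mo. — not met.
(D) hardship waiver — fails.
(i) = F OR F OR F OR F = false.
(A) not (primary residence) — holds.
(B) age ≥ 18 — fails.
(C) ≤ 22 units — not met.
(ii): T OR F OR F → true.
(b) = F AND T = false.
(1): F OR F → false.
(2) not (fee paid) — met.
So Overall is not satisfied (F AND T).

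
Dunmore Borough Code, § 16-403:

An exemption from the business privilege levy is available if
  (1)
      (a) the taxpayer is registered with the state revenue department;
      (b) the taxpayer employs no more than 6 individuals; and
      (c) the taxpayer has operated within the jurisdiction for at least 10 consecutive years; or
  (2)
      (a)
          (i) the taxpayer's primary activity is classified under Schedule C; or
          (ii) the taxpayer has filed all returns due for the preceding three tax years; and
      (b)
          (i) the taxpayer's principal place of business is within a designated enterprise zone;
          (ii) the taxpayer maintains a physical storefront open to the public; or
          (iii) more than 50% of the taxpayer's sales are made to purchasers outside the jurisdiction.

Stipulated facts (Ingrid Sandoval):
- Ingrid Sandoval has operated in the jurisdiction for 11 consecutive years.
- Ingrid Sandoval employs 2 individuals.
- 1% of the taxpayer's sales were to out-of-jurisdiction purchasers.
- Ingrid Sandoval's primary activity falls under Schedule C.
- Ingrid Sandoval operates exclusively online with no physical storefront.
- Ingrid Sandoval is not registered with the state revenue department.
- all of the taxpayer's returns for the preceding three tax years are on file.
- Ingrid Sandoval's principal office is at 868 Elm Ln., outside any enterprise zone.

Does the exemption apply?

(a) state-registered — not met.
(b) ≤ 6 employees — satisfied.
(c) ≥ 10 yrs in jurisdiction — met.
(1): F AND T AND T → false.
(i) Schedule C activity — met.
(ii) returns current — satisfied.
(a): T OR T → true.
(i) in enterprise zone — fails.
(ii) has storefront — fails.
(iii) >50% out-of-jur. sales — not satisfied.
(b) = F OR F OR F = false.
So (2) is not satisfied (T AND F).
Overall = F OR F = false.

No — not exempt.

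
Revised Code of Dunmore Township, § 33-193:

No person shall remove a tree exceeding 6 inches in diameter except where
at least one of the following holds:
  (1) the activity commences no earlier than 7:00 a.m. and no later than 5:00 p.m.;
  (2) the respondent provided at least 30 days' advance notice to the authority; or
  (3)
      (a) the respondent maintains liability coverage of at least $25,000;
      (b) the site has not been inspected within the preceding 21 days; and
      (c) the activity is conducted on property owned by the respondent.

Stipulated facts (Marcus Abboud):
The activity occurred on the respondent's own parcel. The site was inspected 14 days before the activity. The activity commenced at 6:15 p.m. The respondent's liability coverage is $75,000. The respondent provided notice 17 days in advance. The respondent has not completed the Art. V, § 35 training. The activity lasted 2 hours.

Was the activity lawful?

No — unlawful.

(1) start within hours — fails.
(2) ≥30 days' notice — not met.
(a) coverage ≥ $25,000 — met.
(b) not (site inspected) — not met.
(c) own property — met.
So (3) is not satisfied (T AND F AND T).
Overall = F OR F OR F = false.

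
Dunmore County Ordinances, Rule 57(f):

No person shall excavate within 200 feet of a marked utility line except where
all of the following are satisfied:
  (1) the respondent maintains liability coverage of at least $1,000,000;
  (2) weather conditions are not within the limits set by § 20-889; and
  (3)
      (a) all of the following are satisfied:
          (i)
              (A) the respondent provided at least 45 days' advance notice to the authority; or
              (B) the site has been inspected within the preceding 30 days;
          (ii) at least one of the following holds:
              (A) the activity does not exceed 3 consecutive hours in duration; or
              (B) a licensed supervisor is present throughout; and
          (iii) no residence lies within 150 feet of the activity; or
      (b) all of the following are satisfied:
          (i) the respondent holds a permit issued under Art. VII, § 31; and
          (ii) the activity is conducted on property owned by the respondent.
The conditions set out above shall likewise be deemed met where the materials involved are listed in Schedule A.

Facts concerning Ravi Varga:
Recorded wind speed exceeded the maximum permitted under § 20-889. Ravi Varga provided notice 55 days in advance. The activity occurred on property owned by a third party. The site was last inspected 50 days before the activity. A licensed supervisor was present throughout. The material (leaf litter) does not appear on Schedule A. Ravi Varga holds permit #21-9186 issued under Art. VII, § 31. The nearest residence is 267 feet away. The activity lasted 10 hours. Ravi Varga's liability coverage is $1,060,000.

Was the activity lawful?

Yes — lawful.

(1) coverage ≥ $1,000,000 — holds.
(2) not (weather ok) — met.
(A) ≥45 days' notice — met.
(B) site inspected — not satisfied.
So (i) is satisfied (T OR F).
(A) ≤ 3 hrs duration — not satisfied.
(B) supervisor present — met.
(ii) = F OR T = true.
(iii) no residence in 150 ft — holds.
(a) = T AND T AND T = true.
(i) holds permit — holds.
(ii) own property — not met.
So (b) is not satisfied (T AND F).
So (3) is satisfied (T OR F).
So Overall is satisfied (T AND T AND T).
Exception (Schedule A material) — not satisfied.
Result: main true OR exception false → true.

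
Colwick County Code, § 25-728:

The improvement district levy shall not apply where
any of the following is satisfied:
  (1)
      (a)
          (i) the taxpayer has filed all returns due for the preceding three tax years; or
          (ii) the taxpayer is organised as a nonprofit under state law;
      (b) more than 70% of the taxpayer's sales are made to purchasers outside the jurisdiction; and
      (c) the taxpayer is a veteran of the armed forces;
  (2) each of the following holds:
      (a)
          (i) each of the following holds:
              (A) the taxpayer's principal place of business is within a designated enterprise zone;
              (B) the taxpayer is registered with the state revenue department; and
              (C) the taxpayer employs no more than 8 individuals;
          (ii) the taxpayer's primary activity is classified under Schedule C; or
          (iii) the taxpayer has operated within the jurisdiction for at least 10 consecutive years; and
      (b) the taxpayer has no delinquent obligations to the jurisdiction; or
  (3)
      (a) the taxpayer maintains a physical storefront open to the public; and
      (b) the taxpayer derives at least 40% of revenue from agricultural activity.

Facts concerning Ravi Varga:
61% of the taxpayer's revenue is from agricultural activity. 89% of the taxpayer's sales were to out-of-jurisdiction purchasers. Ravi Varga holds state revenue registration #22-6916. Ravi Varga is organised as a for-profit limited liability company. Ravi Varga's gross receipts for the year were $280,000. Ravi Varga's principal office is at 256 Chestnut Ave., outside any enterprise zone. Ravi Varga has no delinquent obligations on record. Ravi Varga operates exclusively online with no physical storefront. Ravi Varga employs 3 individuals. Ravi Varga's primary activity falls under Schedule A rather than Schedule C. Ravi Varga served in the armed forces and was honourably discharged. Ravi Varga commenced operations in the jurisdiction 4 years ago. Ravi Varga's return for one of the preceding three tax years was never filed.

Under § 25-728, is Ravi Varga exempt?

No — not exempt.

(i) returns current — not satisfied.
(ii) nonprofit — not satisfied.
So (a) is not satisfied (F OR F).
(b) >70% out-of-jur. sales — met.
(c) veteran — met.
(1) = F AND T AND T = false.
(A) in enterprise zone — not met.
(B) state-registered — met.
(C) ≤ 8 employees — holds.
(i): F AND T AND T → false.
(ii) Schedule C activity — fails.
(iii) ≥ 10 yrs in jurisdiction — not met.
(a) = F OR F OR F = false.
(b) no delinquency — satisfied.
(2) = F AND T = false.
(a) has storefront — not met.
(b) ≥40% agricultural — met.
(3) = F AND T = false.
Overall: F OR F OR F → false.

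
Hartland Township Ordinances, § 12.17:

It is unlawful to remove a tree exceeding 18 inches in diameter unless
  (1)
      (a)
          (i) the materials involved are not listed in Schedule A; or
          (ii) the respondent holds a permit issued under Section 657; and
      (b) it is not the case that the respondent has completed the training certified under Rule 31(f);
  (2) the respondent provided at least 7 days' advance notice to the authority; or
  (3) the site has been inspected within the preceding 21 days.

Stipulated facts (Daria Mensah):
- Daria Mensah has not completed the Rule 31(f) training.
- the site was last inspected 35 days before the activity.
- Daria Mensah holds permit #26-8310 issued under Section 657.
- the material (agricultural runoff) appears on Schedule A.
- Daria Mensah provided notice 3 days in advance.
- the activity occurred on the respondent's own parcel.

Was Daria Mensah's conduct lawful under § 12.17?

Yes — lawful.

(i) not (Schedule A material) — not satisfied.
(ii) holds permit — satisfied.
(a) = F OR T = true.
(b) not (training certified) — satisfied.
So (1) is satisfied (T AND T).
(2) ≥7 days' notice — not met.
(3) site inspected — not satisfied.
Overall = T OR F OR F = true.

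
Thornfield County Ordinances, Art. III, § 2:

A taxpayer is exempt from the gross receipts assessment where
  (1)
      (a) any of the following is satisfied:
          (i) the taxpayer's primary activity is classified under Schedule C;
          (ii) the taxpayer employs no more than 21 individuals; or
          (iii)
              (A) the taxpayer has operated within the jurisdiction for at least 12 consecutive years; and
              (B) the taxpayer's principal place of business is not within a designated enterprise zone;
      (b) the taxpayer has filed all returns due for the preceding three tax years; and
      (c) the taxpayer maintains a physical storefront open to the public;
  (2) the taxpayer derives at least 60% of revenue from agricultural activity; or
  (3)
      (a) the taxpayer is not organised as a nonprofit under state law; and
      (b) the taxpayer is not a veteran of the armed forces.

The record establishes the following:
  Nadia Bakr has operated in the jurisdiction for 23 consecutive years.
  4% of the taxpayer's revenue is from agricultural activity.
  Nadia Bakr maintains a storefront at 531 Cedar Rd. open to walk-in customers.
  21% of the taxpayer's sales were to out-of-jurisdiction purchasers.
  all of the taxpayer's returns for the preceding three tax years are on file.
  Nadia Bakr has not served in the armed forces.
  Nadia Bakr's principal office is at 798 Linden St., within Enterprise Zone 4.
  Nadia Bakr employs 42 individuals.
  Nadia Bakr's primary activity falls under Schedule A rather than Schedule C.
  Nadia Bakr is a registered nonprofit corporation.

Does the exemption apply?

(i) Schedule C activity — not satisfied.
(ii) ≤ 21 employees — fails.
(A) ≥ 12 yrs in jurisdiction — met.
(B) not (in enterprise zone) — not satisfied.
So (iii) is not satisfied (T AND F).
So (a) is not satisfied (F OR F OR F).
(b) returns current — met.
(c) has storefront — holds.
(1): F AND T AND T → false.
(2) ≥60% agricultural — not met.
(a) not (nonprofit) — not met.
(b) not (veteran) — satisfied.
So (3) is not satisfied (F AND T).
Overall = F OR F OR F = false.

No — not exempt.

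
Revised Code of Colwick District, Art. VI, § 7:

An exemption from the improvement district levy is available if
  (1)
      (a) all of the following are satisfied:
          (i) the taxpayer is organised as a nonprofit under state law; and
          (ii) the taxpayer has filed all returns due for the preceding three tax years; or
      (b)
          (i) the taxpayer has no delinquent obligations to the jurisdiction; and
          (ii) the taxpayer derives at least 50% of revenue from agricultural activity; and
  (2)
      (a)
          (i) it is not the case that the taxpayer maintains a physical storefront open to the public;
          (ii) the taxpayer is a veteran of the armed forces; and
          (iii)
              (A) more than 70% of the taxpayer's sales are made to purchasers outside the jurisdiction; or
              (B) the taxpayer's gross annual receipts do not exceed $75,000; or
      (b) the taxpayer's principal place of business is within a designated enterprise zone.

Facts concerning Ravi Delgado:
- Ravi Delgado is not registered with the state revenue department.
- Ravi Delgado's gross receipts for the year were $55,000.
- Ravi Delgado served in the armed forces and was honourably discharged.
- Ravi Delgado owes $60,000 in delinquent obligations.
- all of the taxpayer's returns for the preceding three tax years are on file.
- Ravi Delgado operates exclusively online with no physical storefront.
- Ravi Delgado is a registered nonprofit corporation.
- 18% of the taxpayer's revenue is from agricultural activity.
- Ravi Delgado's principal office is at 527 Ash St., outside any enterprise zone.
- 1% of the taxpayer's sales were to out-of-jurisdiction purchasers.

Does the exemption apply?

(i) nonprofit — holds.
(ii) returns current — satisfied.
(a): T AND T → true.
(i) no delinquency — not met.
(ii) ≥50% agricultural — not satisfied.
(b) = F AND F = false.
So (1) is satisfied (T OR F).
(i) not (has storefront) — met.
(ii) veteran — met.
(A) >70% out-of-jur. sales — not met.
(B) receipts ≤ $75,000 — satisfied.
(iii) = F OR T = true.
(a): T AND T AND T → true.
(b) in enterprise zone — not met.
So (2) is satisfied (T OR F).
So Overall is satisfied (T AND T).

Yes — exempt.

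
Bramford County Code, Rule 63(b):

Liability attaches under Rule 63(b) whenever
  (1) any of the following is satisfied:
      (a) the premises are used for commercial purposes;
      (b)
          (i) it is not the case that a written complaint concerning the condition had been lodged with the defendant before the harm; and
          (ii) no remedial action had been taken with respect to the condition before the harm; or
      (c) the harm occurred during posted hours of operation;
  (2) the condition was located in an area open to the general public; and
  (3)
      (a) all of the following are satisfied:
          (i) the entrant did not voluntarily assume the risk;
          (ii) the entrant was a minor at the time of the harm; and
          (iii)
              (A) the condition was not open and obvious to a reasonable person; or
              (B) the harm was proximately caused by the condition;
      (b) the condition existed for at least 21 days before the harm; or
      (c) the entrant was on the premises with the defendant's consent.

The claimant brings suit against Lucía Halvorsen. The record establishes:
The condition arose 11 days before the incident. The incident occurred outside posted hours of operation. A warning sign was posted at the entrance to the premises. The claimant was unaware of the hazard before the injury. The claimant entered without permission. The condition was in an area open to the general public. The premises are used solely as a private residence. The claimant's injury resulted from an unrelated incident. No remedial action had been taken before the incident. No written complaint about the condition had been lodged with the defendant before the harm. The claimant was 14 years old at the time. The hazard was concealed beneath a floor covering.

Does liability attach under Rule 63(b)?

Yes — liable.

(a) commercial use — not met.
(i) not (complaint lodged) — satisfied.
(ii) no remedial action — satisfied.
(b): T AND T → true.
(c) during posted hours — not met.
(1): F OR T OR F → true.
(2) public area — satisfied.
(i) no assumed risk — holds.
(ii) entrant a minor — met.
(A) not open/obvious — met.
(B) proximate cause — not satisfied.
(iii): T OR F → true.
(a) = T AND T AND T = true.
(b) condition ≥21 days old — not met.
(c) consent to enter — not met.
(3): T OR F OR F → true.
Overall: T AND T AND T → true.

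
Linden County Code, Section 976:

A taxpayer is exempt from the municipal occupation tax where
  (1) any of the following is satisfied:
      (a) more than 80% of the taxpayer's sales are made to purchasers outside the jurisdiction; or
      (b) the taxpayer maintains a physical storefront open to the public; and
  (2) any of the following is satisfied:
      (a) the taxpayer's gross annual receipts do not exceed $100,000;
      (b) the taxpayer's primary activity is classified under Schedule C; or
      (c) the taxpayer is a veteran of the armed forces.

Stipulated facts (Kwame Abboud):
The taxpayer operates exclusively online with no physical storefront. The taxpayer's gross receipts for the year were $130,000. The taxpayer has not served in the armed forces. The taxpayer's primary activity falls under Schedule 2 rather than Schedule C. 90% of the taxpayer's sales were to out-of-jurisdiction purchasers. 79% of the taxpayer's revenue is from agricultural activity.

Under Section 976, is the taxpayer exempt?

No — not exempt.

(a) >80% out-of-jur. sales — holds.
(b) has storefront — not met.
So (1) is satisfied (T OR F).
(a) receipts ≤ $100,000 — not satisfied.
(b) Schedule C activity — not satisfied.
(c) veteran — not satisfied.
So (2) is not satisfied (F OR F OR F).
Overall: T AND F → false.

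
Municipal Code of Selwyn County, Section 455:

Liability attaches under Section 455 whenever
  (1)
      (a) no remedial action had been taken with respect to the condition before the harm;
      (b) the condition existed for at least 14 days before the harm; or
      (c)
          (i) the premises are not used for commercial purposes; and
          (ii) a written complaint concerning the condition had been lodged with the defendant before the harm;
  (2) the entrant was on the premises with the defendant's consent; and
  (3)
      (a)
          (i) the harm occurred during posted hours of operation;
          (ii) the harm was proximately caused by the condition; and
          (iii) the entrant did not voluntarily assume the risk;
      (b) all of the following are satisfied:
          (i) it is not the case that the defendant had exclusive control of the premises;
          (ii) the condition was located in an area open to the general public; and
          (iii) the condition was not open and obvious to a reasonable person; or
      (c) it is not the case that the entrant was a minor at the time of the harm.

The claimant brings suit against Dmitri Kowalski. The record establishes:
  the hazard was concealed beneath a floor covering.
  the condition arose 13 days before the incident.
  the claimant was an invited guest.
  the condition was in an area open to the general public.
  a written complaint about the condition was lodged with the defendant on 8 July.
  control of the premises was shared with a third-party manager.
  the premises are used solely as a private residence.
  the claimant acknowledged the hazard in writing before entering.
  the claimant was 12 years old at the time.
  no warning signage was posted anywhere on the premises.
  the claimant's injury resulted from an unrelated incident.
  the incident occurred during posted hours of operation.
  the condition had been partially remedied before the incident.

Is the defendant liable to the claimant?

Yes — liable.

(a) no remedial action — not met.
(b) condition ≥14 days old — fails.
(i) not (commercial use) — satisfied.
(ii) complaint lodged — holds.
(c): T AND T → true.
(1) = F OR F OR T = true.
(2) consent to enter — met.
(i) during posted hours — holds.
(ii) proximate cause — not satisfied.
(iii) no assumed risk — not met.
(a): T AND F AND F → false.
(i) not (exclusive control) — holds.
(ii) public area — met.
(iii) not open/obvious — satisfied.
(b): T AND T AND T → true.
(c) not (entrant a minor) — not met.
(3): F OR T OR F → true.
Overall: T AND T AND T → true.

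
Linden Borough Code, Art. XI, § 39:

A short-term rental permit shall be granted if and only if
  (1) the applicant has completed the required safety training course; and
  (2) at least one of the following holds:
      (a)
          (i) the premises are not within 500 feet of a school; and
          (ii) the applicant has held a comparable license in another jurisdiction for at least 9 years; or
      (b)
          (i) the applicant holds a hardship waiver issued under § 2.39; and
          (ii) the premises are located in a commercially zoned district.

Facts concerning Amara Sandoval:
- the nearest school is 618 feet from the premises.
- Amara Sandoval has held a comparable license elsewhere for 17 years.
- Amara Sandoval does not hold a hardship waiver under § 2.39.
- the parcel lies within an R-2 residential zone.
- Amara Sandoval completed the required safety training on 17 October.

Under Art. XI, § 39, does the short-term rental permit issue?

Yes — granted.

(1) safety training — holds.
(i) ≥500 ft from school — holds.
(ii) prior license ≥ 9 yr — met.
So (a) is satisfied (T AND T).
(i) hardship waiver — not met.
(ii) commercially zoned — not satisfied.
(b): F AND F → false.
(2) = T OR F = true.
So Overall is satisfied (T AND T).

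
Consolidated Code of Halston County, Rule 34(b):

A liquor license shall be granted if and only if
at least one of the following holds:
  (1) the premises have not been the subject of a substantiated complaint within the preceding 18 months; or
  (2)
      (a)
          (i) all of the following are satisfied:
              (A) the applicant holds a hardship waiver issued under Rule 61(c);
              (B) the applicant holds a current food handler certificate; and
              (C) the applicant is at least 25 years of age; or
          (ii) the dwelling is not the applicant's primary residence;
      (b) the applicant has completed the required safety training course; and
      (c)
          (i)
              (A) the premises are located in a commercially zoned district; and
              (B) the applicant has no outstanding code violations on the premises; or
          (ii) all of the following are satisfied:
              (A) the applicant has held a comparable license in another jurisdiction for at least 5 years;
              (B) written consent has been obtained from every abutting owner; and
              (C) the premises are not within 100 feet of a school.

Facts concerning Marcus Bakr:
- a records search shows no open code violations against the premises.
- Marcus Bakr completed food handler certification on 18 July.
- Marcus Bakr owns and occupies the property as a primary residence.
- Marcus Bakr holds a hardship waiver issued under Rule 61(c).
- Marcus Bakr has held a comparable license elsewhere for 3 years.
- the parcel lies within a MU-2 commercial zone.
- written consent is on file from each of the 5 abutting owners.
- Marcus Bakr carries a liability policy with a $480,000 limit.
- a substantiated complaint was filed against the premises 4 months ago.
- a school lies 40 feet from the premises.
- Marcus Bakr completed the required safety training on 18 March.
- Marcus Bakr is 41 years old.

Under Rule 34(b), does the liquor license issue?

(1) no complaint in 18 mo. — fails.
(A) hardship waiver — satisfied.
(B) food handler cert. — holds.
(C) age ≥ 25 — satisfied.
So (i) is satisfied (T AND T AND T).
(ii) not (primary residence) — not met.
So (a) is satisfied (T OR F).
(b) safety training — satisfied.
(A) commercially zoned — satisfied.
(B) no code violations — holds.
So (i) is satisfied (T AND T).
(A) prior license ≥ 5 yr — fails.
(B) all abutters consent — holds.
(C) ≥100 ft from school — not satisfied.
So (ii) is not satisfied (F AND T AND F).
(c) = T OR F = true.
So (2) is satisfied (T AND T AND T).
Overall = F OR T = true.

Yes — granted.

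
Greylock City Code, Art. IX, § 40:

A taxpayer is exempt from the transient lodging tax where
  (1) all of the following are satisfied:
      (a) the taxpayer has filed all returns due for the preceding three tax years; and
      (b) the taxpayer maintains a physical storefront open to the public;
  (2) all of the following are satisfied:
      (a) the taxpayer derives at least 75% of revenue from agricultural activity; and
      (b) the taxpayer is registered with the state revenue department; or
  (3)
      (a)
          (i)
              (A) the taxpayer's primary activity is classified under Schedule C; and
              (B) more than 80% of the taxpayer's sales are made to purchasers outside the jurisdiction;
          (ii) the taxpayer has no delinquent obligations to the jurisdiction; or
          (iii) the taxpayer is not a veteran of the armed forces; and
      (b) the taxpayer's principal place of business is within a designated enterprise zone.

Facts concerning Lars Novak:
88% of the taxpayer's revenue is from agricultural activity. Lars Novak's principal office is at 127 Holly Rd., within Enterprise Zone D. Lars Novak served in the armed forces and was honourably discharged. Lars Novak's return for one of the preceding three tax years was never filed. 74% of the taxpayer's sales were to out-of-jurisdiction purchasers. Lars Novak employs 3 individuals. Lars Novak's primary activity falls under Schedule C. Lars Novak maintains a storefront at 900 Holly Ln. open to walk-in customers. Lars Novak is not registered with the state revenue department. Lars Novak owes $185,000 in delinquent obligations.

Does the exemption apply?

(a) returns current — not satisfied.
(b) has storefront — holds.
So (1) is not satisfied (F AND T).
(a) ≥75% agricultural — holds.
(b) state-registered — not satisfied.
(2): T AND F → false.
(A) Schedule C activity — met.
(B) >80% out-of-jur. sales — fails.
(i): T AND F → false.
(ii) no delinquency — not met.
(iii) not (veteran) — fails.
So (a) is not satisfied (F OR F OR F).
(b) in enterprise zone — met.
(3) = F AND T = false.
So Overall is not satisfied (F OR F OR F).

No — not exempt.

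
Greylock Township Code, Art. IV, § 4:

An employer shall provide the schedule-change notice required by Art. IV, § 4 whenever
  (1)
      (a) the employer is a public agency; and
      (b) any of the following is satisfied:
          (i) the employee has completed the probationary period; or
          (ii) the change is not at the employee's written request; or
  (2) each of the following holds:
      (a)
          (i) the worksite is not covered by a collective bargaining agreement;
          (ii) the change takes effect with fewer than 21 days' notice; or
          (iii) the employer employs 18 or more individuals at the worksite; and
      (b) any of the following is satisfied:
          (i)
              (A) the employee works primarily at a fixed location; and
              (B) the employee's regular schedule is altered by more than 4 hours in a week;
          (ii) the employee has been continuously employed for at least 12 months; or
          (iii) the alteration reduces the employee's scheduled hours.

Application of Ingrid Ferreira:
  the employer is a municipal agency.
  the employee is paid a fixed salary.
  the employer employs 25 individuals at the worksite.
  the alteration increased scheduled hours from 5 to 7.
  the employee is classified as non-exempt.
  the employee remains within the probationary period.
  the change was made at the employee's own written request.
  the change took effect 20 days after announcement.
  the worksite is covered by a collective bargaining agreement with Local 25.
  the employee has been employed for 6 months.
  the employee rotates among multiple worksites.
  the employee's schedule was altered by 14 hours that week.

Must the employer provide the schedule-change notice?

No — not required.

(a) public agency — satisfied.
(i) past probation — not met.
(ii) not employee-requested — not met.
(b): F OR F → false.
So (1) is not satisfied (T AND F).
(i) no CBA — not satisfied.
(ii) < 21 days' notice — satisfied.
(iii) ≥ 18 at site — satisfied.
(a) = F OR T OR T = true.
(A) fixed location — not satisfied.
(B) schedule shift > 4h — met.
(i): F AND T → false.
(ii) tenure ≥ 12 mo. — not met.
(iii) hours reduced — not satisfied.
(b) = F OR F OR F = false.
(2) = T AND F = false.
Overall = F OR F = false.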